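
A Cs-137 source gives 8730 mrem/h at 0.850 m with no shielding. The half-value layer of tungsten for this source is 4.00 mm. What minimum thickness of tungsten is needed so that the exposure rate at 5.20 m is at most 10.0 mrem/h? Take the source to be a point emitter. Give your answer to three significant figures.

18.2 mm

At 5.20 m, distance alone gives 8730 × (0.850/5.20)² = 8730 × 0.02672 = 233.3 mrem/h.
Further attenuation needed: 233.3/10.0 = 23.33.
n = log₂(23.33) = 4.544 half-value layers.
Thickness = 4.544 × 4.00 mm = 18.18 mm.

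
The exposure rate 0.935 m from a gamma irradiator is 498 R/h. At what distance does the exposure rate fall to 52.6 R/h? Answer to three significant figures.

Intensity scales as (d₁/d₂)², so d₂ = d₁·√(I₁/I₂).
I₁/I₂ = 498/52.6 = 9.468, so d₂ = 0.935 × √9.468 = 2.877 m.

2.88 m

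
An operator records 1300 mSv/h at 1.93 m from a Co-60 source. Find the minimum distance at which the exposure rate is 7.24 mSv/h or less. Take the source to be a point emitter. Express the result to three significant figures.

25.9 m

Using I₁d₁² = I₂d₂², d₂ = d₁·√(I₁/I₂).
I₁/I₂ = 1300/7.24 = 179.6, so d₂ = 1.93 × √179.6 = 25.86 m.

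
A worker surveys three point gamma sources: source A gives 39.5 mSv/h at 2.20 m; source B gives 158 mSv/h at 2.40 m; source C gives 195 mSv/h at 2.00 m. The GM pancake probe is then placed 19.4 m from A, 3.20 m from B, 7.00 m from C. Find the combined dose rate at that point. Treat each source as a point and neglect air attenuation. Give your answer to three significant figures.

Each source contributes Iᵢ·(dᵢ/rᵢ)²; contributions add.
A: 39.5 × (2.20/19.4)² = 0.5080 mSv/h
B: 158 × (2.40/3.20)² = 88.87 mSv/h
C: 195 × (2.00/7.00)² = 15.92 mSv/h
Total = 0.5080 + 88.87 + 15.92 = 105.3 mSv/h.

105 mSv/h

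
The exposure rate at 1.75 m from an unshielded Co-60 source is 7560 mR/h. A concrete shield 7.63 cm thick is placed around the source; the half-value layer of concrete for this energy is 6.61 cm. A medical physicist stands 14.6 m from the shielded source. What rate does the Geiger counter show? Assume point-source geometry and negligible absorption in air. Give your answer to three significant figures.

Distance alone: 7560 × (1.75/14.6)² = 7560 × 0.01437 = 108.6 mR/h.
Shield: 7.63/6.61 = 1.154 half-value layers → attenuation 2^(−1.154) = 0.4494.
Combined: 108.6 × 0.4494 = 48.80 mR/h.

48.8 mR/h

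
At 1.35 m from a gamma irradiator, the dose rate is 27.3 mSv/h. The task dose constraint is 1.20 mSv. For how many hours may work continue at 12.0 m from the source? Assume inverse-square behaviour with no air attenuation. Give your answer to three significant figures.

3.47 h

Intensity scales as (d₁/d₂)², so rate at 12.0 m:
(1.35/12.0)² = 0.01266, so 27.3 × 0.01266 = 0.3456 mSv/h.
Stay time = 1.20 mSv ÷ 0.3456 mSv/h = 3.472 h.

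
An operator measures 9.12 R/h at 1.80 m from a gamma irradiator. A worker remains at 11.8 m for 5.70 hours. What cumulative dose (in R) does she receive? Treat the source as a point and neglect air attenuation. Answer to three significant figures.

1.21 R

By the inverse-square law, rate at 11.8 m:
9.12 × (1.80/11.8)² = 9.12 × 0.02327 = 0.2122 R/h.
Dose = rate × time = 0.2122 R/h × 5.700 h = 1.210 R.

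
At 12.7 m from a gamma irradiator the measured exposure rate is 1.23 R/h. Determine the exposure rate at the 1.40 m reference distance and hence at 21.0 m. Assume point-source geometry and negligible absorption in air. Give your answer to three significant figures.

By the inverse-square law,
At 1.40 m: 1.23 × (12.7/1.40)² = 1.23 × 82.29 = 101.2 R/h
At 21.0 m: (1.40/21.0)² = 0.004444, so 101.2 × 0.004444 = 0.4497 R/h.

101 R/h; 0.450 R/h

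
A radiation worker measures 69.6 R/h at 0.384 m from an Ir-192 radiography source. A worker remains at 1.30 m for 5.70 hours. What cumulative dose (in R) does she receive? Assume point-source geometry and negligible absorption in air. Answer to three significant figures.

Since intensity falls as 1/r², rate at 1.30 m:
(0.384/1.30)² = 0.08725, so 69.6 × 0.08725 = 6.073 R/h.
Dose = rate × time = 6.073 R/h × 5.700 h = 34.62 R.

34.6 R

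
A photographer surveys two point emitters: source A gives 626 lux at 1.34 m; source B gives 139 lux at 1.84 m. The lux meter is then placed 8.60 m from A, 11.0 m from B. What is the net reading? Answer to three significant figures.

19.1 lux

Each source contributes Iᵢ·(dᵢ/rᵢ)²; contributions add.
A: 626 × (1.34/8.60)² = 15.20 lux
B: 139 × (1.84/11.0)² = 3.889 lux
Total = 15.20 + 3.889 = 19.09 lux.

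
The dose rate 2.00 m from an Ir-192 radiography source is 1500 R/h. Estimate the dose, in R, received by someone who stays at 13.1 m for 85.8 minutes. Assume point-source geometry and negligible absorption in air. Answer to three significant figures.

By the inverse-square law, rate at 13.1 m:
1500 × (2.00/13.1)² = 1500 × 0.02331 = 34.97 R/h.
Dose = rate × time = 34.97 R/h × 1.430 h = 50.01 R.

50.0 R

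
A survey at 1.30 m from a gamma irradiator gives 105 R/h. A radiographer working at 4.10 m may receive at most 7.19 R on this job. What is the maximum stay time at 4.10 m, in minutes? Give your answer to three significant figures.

Since intensity falls as 1/r², rate at 4.10 m:
(1.30/4.10)² = 0.1005, so 105 × 0.1005 = 10.55 R/h.
Stay time = 7.19 R ÷ 10.55 R/h = 0.6815 h = 40.89 min.

40.9 min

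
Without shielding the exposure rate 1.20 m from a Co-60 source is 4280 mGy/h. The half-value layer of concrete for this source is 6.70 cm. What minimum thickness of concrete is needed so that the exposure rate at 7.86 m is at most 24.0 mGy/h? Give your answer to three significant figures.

At 7.86 m, distance alone gives (1.20/7.86)² = 0.02331, so 4280 × 0.02331 = 99.77 mGy/h.
Further attenuation needed: 99.77/24.0 = 4.157.
n = log₂(4.157) = 2.056 half-value layers.
Thickness = 2.056 × 6.70 cm = 13.78 cm.

13.8 cm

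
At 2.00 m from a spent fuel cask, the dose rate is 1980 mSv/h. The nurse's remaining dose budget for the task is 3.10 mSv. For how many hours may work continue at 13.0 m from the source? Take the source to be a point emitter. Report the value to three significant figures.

0.0661 h

Applying the 1/r² law, rate at 13.0 m:
(2.00/13.0)² = 0.02367, so 1980 × 0.02367 = 46.87 mSv/h.
Stay time = 3.10 mSv ÷ 46.87 mSv/h = 0.06614 h.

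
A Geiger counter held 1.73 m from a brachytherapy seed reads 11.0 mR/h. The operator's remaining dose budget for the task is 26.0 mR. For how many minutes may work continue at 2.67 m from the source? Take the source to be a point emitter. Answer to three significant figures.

Since intensity falls as 1/r², rate at 2.67 m:
11.0 × (1.73/2.67)² = 11.0 × 0.4198 = 4.618 mR/h.
Stay time = 26.0 mR ÷ 4.618 mR/h = 5.630 h = 337.8 min.

338 min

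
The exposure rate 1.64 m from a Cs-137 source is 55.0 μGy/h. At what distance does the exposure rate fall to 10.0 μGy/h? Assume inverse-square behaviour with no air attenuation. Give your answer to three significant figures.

Intensity scales as (d₁/d₂)², so d₂ = d₁·√(I₁/I₂).
I₁/I₂ = 55.0/10.0 = 5.500, so d₂ = 1.64 × √5.500 = 3.846 m.

3.85 m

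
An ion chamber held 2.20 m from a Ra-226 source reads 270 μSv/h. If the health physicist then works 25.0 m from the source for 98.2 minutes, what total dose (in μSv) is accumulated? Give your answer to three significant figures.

Using I₁d₁² = I₂d₂², rate at 25.0 m:
(2.20/25.0)² = 0.007744, so 270 × 0.007744 = 2.091 μSv/h.
Dose = rate × time = 2.091 μSv/h × 1.637 h = 3.423 μSv.

3.42 μSv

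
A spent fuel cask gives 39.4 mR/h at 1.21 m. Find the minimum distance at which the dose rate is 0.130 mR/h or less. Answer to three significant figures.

21.1 m

Applying the 1/r² law, d₂ = d₁·√(I₁/I₂).
I₁/I₂ = 39.4/0.130 = 303.1, so d₂ = 1.21 × √303.1 = 21.07 m.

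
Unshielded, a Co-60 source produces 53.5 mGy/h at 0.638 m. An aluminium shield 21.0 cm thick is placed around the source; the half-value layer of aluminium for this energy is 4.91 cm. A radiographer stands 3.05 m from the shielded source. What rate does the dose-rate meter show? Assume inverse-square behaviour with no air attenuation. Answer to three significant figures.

Distance alone: 53.5 × (0.638/3.05)² = 53.5 × 0.04376 = 2.341 mGy/h.
Shield: 21.0/4.91 = 4.277 half-value layers → attenuation 2^(−4.277) = 0.05158.
Combined: 2.341 × 0.05158 = 0.1207 mGy/h.

0.121 mGy/h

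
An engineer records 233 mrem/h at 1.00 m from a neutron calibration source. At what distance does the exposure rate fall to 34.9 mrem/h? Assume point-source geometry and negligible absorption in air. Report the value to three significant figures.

2.58 m

By the inverse-square law, d₂ = d₁·√(I₁/I₂).
I₁/I₂ = 233/34.9 = 6.676, so d₂ = 1.00 × √6.676 = 2.584 m.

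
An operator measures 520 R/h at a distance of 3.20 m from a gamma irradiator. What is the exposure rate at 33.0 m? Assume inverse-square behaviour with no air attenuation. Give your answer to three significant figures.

Intensity scales as (d₁/d₂)², so the rate at 33.0 m is
520 × (3.20/33.0)² = 520 × 0.009403 = 4.890 R/h.

4.89 R/h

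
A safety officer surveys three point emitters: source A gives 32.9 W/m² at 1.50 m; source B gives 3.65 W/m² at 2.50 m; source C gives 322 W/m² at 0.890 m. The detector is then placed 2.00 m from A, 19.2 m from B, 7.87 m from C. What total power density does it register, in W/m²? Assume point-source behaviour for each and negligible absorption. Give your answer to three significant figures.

Each source contributes Iᵢ·(dᵢ/rᵢ)²; contributions add.
A: 32.9 × (1.50/2.00)² = 18.51 W/m²
B: 3.65 × (2.50/19.2)² = 0.06188 W/m²
C: 322 × (0.890/7.87)² = 4.118 W/m²
Total = 18.51 + 0.06188 + 4.118 = 22.69 W/m².

22.7 W/m²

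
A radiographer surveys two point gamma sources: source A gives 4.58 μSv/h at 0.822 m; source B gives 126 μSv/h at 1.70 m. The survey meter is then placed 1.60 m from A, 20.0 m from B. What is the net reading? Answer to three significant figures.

By superposition, sum each source's inverse-square contribution:
A: 4.58 × (0.822/1.60)² = 1.209 μSv/h
B: 126 × (1.70/20.0)² = 0.9103 μSv/h
Total = 1.209 + 0.9103 = 2.119 μSv/h.

2.12 μSv/h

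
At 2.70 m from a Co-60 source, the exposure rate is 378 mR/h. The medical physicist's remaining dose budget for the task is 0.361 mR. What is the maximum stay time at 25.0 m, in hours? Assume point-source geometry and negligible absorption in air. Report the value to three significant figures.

Since intensity falls as 1/r², rate at 25.0 m:
378 × (2.70/25.0)² = 378 × 0.01166 = 4.407 mR/h.
Stay time = 0.361 mR ÷ 4.407 mR/h = 0.08192 h.

0.0819 h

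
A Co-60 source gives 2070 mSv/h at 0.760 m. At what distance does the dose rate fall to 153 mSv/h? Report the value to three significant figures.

2.80 m

By the inverse-square law, d₂ = d₁·√(I₁/I₂).
I₁/I₂ = 2070/153 = 13.53, so d₂ = 0.760 × √13.53 = 2.796 m.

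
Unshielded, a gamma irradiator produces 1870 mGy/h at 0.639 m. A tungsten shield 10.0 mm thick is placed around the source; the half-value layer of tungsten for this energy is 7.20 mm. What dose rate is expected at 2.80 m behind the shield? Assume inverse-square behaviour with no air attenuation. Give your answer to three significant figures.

37.2 mGy/h

Distance alone: (0.639/2.80)² = 0.05208, so 1870 × 0.05208 = 97.39 mGy/h.
Shield: 10.0/7.20 = 1.389 half-value layers → attenuation 2^(−1.389) = 0.3818.
Combined: 97.39 × 0.3818 = 37.18 mGy/h.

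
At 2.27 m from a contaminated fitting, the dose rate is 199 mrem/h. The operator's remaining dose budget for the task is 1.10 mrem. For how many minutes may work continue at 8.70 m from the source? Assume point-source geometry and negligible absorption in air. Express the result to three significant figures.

4.87 min

By the inverse-square law, rate at 8.70 m:
(2.27/8.70)² = 0.06808, so 199 × 0.06808 = 13.55 mrem/h.
Stay time = 1.10 mrem ÷ 13.55 mrem/h = 0.08118 h = 4.871 min.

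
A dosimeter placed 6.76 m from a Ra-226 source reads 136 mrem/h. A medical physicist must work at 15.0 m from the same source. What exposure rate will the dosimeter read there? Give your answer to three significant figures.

27.6 mrem/h

Using I₁d₁² = I₂d₂², scaling from 6.76 m to 15.0 m:
(6.76/15.0)² = 0.2031, so 136 × 0.2031 = 27.62 mrem/h.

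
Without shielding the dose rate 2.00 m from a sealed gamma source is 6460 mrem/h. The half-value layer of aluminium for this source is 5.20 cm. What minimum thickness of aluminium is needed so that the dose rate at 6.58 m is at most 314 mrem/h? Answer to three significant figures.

At 6.58 m, distance alone gives (2.00/6.58)² = 0.09239, so 6460 × 0.09239 = 596.8 mrem/h.
Further attenuation needed: 596.8/314 = 1.901.
n = log₂(1.901) = 0.9268 half-value layers.
Thickness = 0.9268 × 5.20 cm = 4.819 cm.

4.82 cm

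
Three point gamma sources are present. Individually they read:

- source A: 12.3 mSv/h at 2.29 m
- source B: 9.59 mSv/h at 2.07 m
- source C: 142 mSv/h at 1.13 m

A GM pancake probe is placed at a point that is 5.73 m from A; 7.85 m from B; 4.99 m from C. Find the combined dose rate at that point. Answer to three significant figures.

Each source contributes Iᵢ·(dᵢ/rᵢ)²; contributions add.
A: 12.3 × (2.29/5.73)² = 1.965 mSv/h
B: 9.59 × (2.07/7.85)² = 0.6668 mSv/h
C: 142 × (1.13/4.99)² = 7.282 mSv/h
Total = 1.965 + 0.6668 + 7.282 = 9.914 mSv/h.

9.91 mSv/h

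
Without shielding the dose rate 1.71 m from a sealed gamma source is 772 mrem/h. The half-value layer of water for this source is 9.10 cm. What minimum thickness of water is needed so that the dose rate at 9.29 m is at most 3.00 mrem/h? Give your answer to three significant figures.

At 9.29 m, distance alone gives (1.71/9.29)² = 0.03388, so 772 × 0.03388 = 26.16 mrem/h.
Further attenuation needed: 26.16/3.00 = 8.720.
n = log₂(8.720) = 3.124 half-value layers.
Thickness = 3.124 × 9.10 cm = 28.43 cm.

28.4 cm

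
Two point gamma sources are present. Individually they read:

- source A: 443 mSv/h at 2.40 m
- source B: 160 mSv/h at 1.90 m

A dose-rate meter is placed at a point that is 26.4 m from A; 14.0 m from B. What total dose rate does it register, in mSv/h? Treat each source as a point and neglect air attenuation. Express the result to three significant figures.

By superposition, sum each source's inverse-square contribution:
A: 443 × (2.40/26.4)² = 3.661 mSv/h
B: 160 × (1.90/14.0)² = 2.947 mSv/h
Total = 3.661 + 2.947 = 6.608 mSv/h.

6.61 mSv/h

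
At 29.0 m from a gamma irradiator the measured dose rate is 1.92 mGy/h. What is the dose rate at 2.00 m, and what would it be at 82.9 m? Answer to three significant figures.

404 mGy/h; 0.235 mGy/h

Applying the 1/r² law,
At 2.00 m: (29.0/2.00)² = 210.2, so 1.92 × 210.2 = 403.6 mGy/h
At 82.9 m: (2.00/82.9)² = 0.0005820, so 403.6 × 0.0005820 = 0.2349 mGy/h.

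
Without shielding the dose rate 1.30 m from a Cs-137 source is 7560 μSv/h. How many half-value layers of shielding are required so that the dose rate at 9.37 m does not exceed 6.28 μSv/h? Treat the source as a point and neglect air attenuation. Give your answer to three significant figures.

At 9.37 m, distance alone gives 7560 × (1.30/9.37)² = 7560 × 0.01925 = 145.5 μSv/h.
Further attenuation needed: 145.5/6.28 = 23.17.
n = log₂(23.17) = 4.534 half-value layers.

4.53 half-value layers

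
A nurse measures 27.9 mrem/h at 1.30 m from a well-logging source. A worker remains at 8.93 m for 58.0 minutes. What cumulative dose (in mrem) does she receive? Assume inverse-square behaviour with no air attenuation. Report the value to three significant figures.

0.572 mrem

Using I₁d₁² = I₂d₂², rate at 8.93 m:
27.9 × (1.30/8.93)² = 27.9 × 0.02119 = 0.5912 mrem/h.
Dose = rate × time = 0.5912 mrem/h × 0.9667 h = 0.5715 mrem.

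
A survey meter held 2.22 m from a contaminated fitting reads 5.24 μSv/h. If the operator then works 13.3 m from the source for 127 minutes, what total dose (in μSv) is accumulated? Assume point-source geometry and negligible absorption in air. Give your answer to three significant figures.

Since intensity falls as 1/r², rate at 13.3 m:
(2.22/13.3)² = 0.02786, so 5.24 × 0.02786 = 0.1460 μSv/h.
Dose = rate × time = 0.1460 μSv/h × 2.117 h = 0.3091 μSv.

0.309 μSv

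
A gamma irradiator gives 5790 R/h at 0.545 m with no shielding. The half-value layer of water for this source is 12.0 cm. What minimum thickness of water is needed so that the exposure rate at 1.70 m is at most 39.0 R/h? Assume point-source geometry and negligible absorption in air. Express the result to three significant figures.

At 1.70 m, distance alone gives (0.545/1.70)² = 0.1028, so 5790 × 0.1028 = 595.2 R/h.
Further attenuation needed: 595.2/39.0 = 15.26.
n = log₂(15.26) = 3.932 half-value layers.
Thickness = 3.932 × 12.0 cm = 47.18 cm.

47.2 cm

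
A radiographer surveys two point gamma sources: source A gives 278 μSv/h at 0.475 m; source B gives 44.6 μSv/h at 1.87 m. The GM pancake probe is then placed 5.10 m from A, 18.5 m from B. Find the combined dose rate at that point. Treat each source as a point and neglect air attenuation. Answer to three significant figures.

2.87 μSv/h

Each source contributes Iᵢ·(dᵢ/rᵢ)²; contributions add.
A: 278 × (0.475/5.10)² = 2.412 μSv/h
B: 44.6 × (1.87/18.5)² = 0.4557 μSv/h
Total = 2.412 + 0.4557 = 2.868 μSv/h.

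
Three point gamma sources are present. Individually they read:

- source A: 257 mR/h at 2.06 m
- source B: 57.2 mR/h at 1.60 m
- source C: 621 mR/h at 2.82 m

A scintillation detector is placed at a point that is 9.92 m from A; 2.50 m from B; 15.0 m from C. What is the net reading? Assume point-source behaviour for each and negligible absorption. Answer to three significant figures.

56.5 mR/h

Each source contributes Iᵢ·(dᵢ/rᵢ)²; contributions add.
A: 257 × (2.06/9.92)² = 11.08 mR/h
B: 57.2 × (1.60/2.50)² = 23.43 mR/h
C: 621 × (2.82/15.0)² = 21.95 mR/h
Total = 11.08 + 23.43 + 21.95 = 56.46 mR/h.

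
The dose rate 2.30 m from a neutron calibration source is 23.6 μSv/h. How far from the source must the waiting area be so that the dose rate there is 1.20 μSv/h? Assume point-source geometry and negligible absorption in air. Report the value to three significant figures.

10.2 m

Since intensity falls as 1/r², d₂ = d₁·√(I₁/I₂).
I₁/I₂ = 23.6/1.20 = 19.67, so d₂ = 2.30 × √19.67 = 10.20 m.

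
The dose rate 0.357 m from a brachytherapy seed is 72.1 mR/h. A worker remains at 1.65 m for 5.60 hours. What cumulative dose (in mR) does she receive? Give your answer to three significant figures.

Intensity scales as (d₁/d₂)², so rate at 1.65 m:
72.1 × (0.357/1.65)² = 72.1 × 0.04681 = 3.375 mR/h.
Dose = rate × time = 3.375 mR/h × 5.600 h = 18.90 mR.

18.9 mR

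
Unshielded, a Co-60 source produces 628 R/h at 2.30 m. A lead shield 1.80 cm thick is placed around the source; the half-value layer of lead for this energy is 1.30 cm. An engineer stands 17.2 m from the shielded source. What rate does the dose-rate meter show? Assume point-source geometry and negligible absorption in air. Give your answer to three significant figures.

4.30 R/h

Distance alone: (2.30/17.2)² = 0.01788, so 628 × 0.01788 = 11.23 R/h.
Shield: 1.80/1.30 = 1.385 half-value layers → attenuation 2^(−1.385) = 0.3829.
Combined: 11.23 × 0.3829 = 4.300 R/h.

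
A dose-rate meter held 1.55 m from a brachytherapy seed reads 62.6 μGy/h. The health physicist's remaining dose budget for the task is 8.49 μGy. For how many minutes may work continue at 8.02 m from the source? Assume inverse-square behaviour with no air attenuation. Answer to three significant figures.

218 min

By the inverse-square law, rate at 8.02 m:
62.6 × (1.55/8.02)² = 62.6 × 0.03735 = 2.338 μGy/h.
Stay time = 8.49 μGy ÷ 2.338 μGy/h = 3.631 h = 217.9 min.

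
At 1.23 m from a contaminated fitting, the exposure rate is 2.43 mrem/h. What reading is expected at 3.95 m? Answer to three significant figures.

Intensity scales as (d₁/d₂)², so the rate at 3.95 m is
(1.23/3.95)² = 0.09697, so 2.43 × 0.09697 = 0.2356 mrem/h.

0.236 mrem/h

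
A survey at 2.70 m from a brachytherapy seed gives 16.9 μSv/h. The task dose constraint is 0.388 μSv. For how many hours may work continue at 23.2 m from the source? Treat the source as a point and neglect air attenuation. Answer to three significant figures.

1.70 h

Using I₁d₁² = I₂d₂², rate at 23.2 m:
16.9 × (2.70/23.2)² = 16.9 × 0.01354 = 0.2288 μSv/h.
Stay time = 0.388 μSv ÷ 0.2288 μSv/h = 1.696 h.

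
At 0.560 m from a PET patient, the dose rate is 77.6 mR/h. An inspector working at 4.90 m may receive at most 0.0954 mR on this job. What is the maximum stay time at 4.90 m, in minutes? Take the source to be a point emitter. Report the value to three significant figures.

By the inverse-square law, rate at 4.90 m:
(0.560/4.90)² = 0.01306, so 77.6 × 0.01306 = 1.013 mR/h.
Stay time = 0.0954 mR ÷ 1.013 mR/h = 0.09418 h = 5.651 min.

5.65 min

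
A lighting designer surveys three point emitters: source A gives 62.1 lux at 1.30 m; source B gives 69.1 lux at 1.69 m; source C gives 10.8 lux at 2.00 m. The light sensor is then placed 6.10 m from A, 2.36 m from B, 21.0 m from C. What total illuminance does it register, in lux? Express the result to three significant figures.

By superposition, sum each source's inverse-square contribution:
A: 62.1 × (1.30/6.10)² = 2.820 lux
B: 69.1 × (1.69/2.36)² = 35.43 lux
C: 10.8 × (2.00/21.0)² = 0.09796 lux
Total = 2.820 + 35.43 + 0.09796 = 38.35 lux.

38.4 lux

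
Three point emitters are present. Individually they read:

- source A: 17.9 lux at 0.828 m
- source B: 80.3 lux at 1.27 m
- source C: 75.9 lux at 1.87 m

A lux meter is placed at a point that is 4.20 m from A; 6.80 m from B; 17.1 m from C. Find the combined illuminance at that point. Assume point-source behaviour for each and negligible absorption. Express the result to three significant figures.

Each source contributes Iᵢ·(dᵢ/rᵢ)²; contributions add.
A: 17.9 × (0.828/4.20)² = 0.6957 lux
B: 80.3 × (1.27/6.80)² = 2.801 lux
C: 75.9 × (1.87/17.1)² = 0.9077 lux
Total = 0.6957 + 2.801 + 0.9077 = 4.404 lux.

4.40 lux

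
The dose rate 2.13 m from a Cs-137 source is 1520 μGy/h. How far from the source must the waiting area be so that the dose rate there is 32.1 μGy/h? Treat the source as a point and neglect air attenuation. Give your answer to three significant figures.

Using I₁d₁² = I₂d₂², d₂ = d₁·√(I₁/I₂).
I₁/I₂ = 1520/32.1 = 47.35, so d₂ = 2.13 × √47.35 = 14.66 m.

14.7 m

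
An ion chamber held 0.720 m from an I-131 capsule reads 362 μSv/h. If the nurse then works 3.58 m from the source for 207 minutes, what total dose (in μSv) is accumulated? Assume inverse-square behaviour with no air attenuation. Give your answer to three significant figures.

Applying the 1/r² law, rate at 3.58 m:
362 × (0.720/3.58)² = 362 × 0.04045 = 14.64 μSv/h.
Dose = rate × time = 14.64 μSv/h × 3.450 h = 50.51 μSv.

50.5 μSv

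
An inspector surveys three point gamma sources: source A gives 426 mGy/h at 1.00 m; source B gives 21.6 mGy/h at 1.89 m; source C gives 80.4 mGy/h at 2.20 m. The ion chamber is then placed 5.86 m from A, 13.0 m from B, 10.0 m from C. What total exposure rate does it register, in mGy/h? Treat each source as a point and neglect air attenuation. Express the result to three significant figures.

16.8 mGy/h

By superposition, sum each source's inverse-square contribution:
A: 426 × (1.00/5.86)² = 12.41 mGy/h
B: 21.6 × (1.89/13.0)² = 0.4566 mGy/h
C: 80.4 × (2.20/10.0)² = 3.891 mGy/h
Total = 12.41 + 0.4566 + 3.891 = 16.76 mGy/h.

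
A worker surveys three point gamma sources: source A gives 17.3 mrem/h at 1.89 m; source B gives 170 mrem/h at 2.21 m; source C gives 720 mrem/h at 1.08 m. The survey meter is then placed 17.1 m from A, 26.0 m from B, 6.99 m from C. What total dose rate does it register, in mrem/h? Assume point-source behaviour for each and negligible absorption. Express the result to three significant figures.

18.6 mrem/h

Each source contributes Iᵢ·(dᵢ/rᵢ)²; contributions add.
A: 17.3 × (1.89/17.1)² = 0.2113 mrem/h
B: 170 × (2.21/26.0)² = 1.228 mrem/h
C: 720 × (1.08/6.99)² = 17.19 mrem/h
Total = 0.2113 + 1.228 + 17.19 = 18.63 mrem/h.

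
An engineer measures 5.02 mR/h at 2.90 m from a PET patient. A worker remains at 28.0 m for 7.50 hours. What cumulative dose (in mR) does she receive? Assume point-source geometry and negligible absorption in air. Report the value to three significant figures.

0.404 mR

Intensity scales as (d₁/d₂)², so rate at 28.0 m:
(2.90/28.0)² = 0.01073, so 5.02 × 0.01073 = 0.05386 mR/h.
Dose = rate × time = 0.05386 mR/h × 7.500 h = 0.4039 mR.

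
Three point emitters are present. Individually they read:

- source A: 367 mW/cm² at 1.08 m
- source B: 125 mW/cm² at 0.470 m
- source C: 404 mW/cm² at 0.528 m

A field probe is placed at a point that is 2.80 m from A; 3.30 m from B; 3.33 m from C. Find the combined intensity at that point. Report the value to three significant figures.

Each source contributes Iᵢ·(dᵢ/rᵢ)²; contributions add.
A: 367 × (1.08/2.80)² = 54.60 mW/cm²
B: 125 × (0.470/3.30)² = 2.536 mW/cm²
C: 404 × (0.528/3.33)² = 10.16 mW/cm²
Total = 54.60 + 2.536 + 10.16 = 67.30 mW/cm².

67.3 mW/cm²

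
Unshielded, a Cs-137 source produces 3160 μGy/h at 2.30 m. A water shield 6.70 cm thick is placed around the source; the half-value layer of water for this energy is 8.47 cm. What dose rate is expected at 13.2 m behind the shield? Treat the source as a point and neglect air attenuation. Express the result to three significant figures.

55.4 μGy/h

Distance alone: (2.30/13.2)² = 0.03036, so 3160 × 0.03036 = 95.94 μGy/h.
Shield: 6.70/8.47 = 0.7910 half-value layers → attenuation 2^(−0.7910) = 0.5779.
Combined: 95.94 × 0.5779 = 55.44 μGy/h.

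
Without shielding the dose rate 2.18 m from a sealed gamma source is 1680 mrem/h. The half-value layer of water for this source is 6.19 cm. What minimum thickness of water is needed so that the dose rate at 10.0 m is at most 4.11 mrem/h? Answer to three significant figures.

At 10.0 m, distance alone gives 1680 × (2.18/10.0)² = 1680 × 0.04752 = 79.83 mrem/h.
Further attenuation needed: 79.83/4.11 = 19.42.
n = log₂(19.42) = 4.279 half-value layers.
Thickness = 4.279 × 6.19 cm = 26.49 cm.

26.5 cm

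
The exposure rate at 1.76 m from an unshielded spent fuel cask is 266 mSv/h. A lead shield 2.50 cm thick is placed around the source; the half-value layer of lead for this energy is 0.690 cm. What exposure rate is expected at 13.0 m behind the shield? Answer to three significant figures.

0.396 mSv/h

Distance alone: 266 × (1.76/13.0)² = 266 × 0.01833 = 4.876 mSv/h.
Shield: 2.50/0.690 = 3.623 half-value layers → attenuation 2^(−3.623) = 0.08116.
Combined: 4.876 × 0.08116 = 0.3957 mSv/h.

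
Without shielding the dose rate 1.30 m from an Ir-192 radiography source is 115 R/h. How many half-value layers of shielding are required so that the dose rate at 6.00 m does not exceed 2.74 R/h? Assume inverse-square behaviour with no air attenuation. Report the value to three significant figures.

0.978 half-value layers

At 6.00 m, distance alone gives 115 × (1.30/6.00)² = 115 × 0.04694 = 5.398 R/h.
Further attenuation needed: 5.398/2.74 = 1.970.
n = log₂(1.970) = 0.9782 half-value layers.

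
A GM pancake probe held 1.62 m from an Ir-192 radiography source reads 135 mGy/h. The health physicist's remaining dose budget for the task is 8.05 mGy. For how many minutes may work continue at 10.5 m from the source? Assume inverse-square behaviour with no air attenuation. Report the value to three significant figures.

150 min

Applying the 1/r² law, rate at 10.5 m:
135 × (1.62/10.5)² = 135 × 0.02380 = 3.213 mGy/h.
Stay time = 8.05 mGy ÷ 3.213 mGy/h = 2.505 h = 150.3 min.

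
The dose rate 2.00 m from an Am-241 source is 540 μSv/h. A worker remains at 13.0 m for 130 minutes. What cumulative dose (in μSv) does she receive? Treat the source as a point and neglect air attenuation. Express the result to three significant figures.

Since intensity falls as 1/r², rate at 13.0 m:
(2.00/13.0)² = 0.02367, so 540 × 0.02367 = 12.78 μSv/h.
Dose = rate × time = 12.78 μSv/h × 2.167 h = 27.69 μSv.

27.7 μSv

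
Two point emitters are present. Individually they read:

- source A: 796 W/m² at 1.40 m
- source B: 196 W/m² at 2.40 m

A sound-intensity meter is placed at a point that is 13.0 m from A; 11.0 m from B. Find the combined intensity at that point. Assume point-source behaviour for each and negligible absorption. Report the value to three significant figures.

18.6 W/m²

By superposition, sum each source's inverse-square contribution:
A: 796 × (1.40/13.0)² = 9.232 W/m²
B: 196 × (2.40/11.0)² = 9.330 W/m²
Total = 9.232 + 9.330 = 18.56 W/m².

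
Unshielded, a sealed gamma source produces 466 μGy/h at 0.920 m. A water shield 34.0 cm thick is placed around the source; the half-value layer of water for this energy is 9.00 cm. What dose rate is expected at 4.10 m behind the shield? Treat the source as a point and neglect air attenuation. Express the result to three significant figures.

Distance alone: 466 × (0.920/4.10)² = 466 × 0.05035 = 23.46 μGy/h.
Shield: 34.0/9.00 = 3.778 half-value layers → attenuation 2^(−3.778) = 0.07290.
Combined: 23.46 × 0.07290 = 1.710 μGy/h.

1.71 μGy/h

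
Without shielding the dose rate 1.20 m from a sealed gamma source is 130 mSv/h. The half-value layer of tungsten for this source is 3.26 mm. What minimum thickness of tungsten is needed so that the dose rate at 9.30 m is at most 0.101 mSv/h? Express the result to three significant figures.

14.4 mm

At 9.30 m, distance alone gives (1.20/9.30)² = 0.01665, so 130 × 0.01665 = 2.165 mSv/h.
Further attenuation needed: 2.165/0.101 = 21.44.
n = log₂(21.44) = 4.422 half-value layers.
Thickness = 4.422 × 3.26 mm = 14.42 mm.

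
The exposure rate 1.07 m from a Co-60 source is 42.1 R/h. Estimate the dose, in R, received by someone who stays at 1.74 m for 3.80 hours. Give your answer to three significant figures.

60.5 R

By the inverse-square law, rate at 1.74 m:
(1.07/1.74)² = 0.3782, so 42.1 × 0.3782 = 15.92 R/h.
Dose = rate × time = 15.92 R/h × 3.800 h = 60.50 R.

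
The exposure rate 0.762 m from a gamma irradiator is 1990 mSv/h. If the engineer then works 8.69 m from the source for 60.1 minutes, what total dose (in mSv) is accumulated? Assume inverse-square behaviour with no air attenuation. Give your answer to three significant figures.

15.3 mSv

Using I₁d₁² = I₂d₂², rate at 8.69 m:
1990 × (0.762/8.69)² = 1990 × 0.007689 = 15.30 mSv/h.
Dose = rate × time = 15.30 mSv/h × 1.002 h = 15.33 mSv.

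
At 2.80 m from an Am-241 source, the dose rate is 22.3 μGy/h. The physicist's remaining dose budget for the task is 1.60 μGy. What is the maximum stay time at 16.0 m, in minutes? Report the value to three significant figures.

141 min

Since intensity falls as 1/r², rate at 16.0 m:
22.3 × (2.80/16.0)² = 22.3 × 0.03062 = 0.6828 μGy/h.
Stay time = 1.60 μGy ÷ 0.6828 μGy/h = 2.343 h = 140.6 min.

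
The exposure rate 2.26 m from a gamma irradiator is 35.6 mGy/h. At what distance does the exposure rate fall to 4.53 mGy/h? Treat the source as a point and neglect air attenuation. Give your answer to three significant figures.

Intensity scales as (d₁/d₂)², so d₂ = d₁·√(I₁/I₂).
I₁/I₂ = 35.6/4.53 = 7.859, so d₂ = 2.26 × √7.859 = 6.336 m.

6.34 m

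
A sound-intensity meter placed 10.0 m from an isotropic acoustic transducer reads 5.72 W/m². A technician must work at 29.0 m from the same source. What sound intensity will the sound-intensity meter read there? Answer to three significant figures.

0.680 W/m²

Using I₁d₁² = I₂d₂², scaling from 10.0 m to 29.0 m:
5.72 × (10.0/29.0)² = 5.72 × 0.1189 = 0.6801 W/m².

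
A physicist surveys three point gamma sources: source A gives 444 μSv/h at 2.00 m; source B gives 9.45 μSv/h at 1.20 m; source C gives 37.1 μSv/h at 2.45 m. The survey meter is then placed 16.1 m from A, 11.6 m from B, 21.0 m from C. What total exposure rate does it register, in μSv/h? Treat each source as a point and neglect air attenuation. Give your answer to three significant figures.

Each source contributes Iᵢ·(dᵢ/rᵢ)²; contributions add.
A: 444 × (2.00/16.1)² = 6.852 μSv/h
B: 9.45 × (1.20/11.6)² = 0.1011 μSv/h
C: 37.1 × (2.45/21.0)² = 0.5050 μSv/h
Total = 6.852 + 0.1011 + 0.5050 = 7.458 μSv/h.

7.46 μSv/h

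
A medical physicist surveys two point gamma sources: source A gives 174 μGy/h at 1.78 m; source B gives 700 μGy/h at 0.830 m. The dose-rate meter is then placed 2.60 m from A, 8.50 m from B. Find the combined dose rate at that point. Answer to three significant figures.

88.2 μGy/h

By superposition, sum each source's inverse-square contribution:
A: 174 × (1.78/2.60)² = 81.55 μGy/h
B: 700 × (0.830/8.50)² = 6.674 μGy/h
Total = 81.55 + 6.674 = 88.22 μGy/h.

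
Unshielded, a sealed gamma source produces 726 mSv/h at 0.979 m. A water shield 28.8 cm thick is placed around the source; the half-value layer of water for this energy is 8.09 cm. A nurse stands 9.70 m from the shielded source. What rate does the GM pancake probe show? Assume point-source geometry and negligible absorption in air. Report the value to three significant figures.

0.627 mSv/h

Distance alone: (0.979/9.70)² = 0.01019, so 726 × 0.01019 = 7.398 mSv/h.
Shield: 28.8/8.09 = 3.560 half-value layers → attenuation 2^(−3.560) = 0.08479.
Combined: 7.398 × 0.08479 = 0.6273 mSv/h.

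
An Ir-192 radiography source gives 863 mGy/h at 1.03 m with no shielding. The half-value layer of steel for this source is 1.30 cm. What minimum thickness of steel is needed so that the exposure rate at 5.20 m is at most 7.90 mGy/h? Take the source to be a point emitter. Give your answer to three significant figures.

At 5.20 m, distance alone gives 863 × (1.03/5.20)² = 863 × 0.03923 = 33.86 mGy/h.
Further attenuation needed: 33.86/7.90 = 4.286.
n = log₂(4.286) = 2.100 half-value layers.
Thickness = 2.100 × 1.30 cm = 2.730 cm.

2.73 cm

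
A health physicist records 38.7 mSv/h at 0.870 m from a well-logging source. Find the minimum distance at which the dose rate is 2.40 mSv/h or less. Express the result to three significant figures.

Applying the 1/r² law, d₂ = d₁·√(I₁/I₂).
I₁/I₂ = 38.7/2.40 = 16.13, so d₂ = 0.870 × √16.13 = 3.494 m.

3.49 m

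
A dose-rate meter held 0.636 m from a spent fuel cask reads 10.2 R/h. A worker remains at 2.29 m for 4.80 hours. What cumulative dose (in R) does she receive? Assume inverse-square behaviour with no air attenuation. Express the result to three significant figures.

3.78 R

Intensity scales as (d₁/d₂)², so rate at 2.29 m:
(0.636/2.29)² = 0.07713, so 10.2 × 0.07713 = 0.7867 R/h.
Dose = rate × time = 0.7867 R/h × 4.800 h = 3.776 R.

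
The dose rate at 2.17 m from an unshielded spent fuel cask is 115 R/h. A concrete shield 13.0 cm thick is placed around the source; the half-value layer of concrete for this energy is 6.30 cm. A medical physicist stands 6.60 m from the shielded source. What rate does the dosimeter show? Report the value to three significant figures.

Distance alone: (2.17/6.60)² = 0.1081, so 115 × 0.1081 = 12.43 R/h.
Shield: 13.0/6.30 = 2.063 half-value layers → attenuation 2^(−2.063) = 0.2393.
Combined: 12.43 × 0.2393 = 2.974 R/h.

2.97 R/h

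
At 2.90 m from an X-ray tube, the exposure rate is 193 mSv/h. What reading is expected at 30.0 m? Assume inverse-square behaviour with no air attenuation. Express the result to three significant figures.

1.80 mSv/h

Applying the 1/r² law, the rate at 30.0 m is
(2.90/30.0)² = 0.009344, so 193 × 0.009344 = 1.803 mSv/h.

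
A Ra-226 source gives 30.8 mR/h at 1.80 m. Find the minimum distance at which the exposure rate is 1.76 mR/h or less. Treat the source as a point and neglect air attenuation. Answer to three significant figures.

7.53 m

Since intensity falls as 1/r², d₂ = d₁·√(I₁/I₂).
I₁/I₂ = 30.8/1.76 = 17.50, so d₂ = 1.80 × √17.50 = 7.530 m.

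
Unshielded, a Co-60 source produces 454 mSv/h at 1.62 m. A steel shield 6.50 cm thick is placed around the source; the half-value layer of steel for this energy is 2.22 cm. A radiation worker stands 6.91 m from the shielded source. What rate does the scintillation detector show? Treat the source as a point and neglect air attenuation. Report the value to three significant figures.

Distance alone: (1.62/6.91)² = 0.05496, so 454 × 0.05496 = 24.95 mSv/h.
Shield: 6.50/2.22 = 2.928 half-value layers → attenuation 2^(−2.928) = 0.1314.
Combined: 24.95 × 0.1314 = 3.278 mSv/h.

3.28 mSv/h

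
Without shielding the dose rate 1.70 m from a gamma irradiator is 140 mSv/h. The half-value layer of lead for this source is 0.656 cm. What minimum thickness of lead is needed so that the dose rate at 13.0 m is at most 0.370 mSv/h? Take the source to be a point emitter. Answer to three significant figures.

At 13.0 m, distance alone gives (1.70/13.0)² = 0.01710, so 140 × 0.01710 = 2.394 mSv/h.
Further attenuation needed: 2.394/0.370 = 6.470.
n = log₂(6.470) = 2.694 half-value layers.
Thickness = 2.694 × 0.656 cm = 1.767 cm.

1.77 cm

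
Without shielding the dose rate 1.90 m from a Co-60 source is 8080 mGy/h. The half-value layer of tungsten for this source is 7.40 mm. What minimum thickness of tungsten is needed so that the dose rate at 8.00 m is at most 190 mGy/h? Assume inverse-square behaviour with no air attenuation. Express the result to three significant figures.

At 8.00 m, distance alone gives 8080 × (1.90/8.00)² = 8080 × 0.05641 = 455.8 mGy/h.
Further attenuation needed: 455.8/190 = 2.399.
n = log₂(2.399) = 1.262 half-value layers.
Thickness = 1.262 × 7.40 mm = 9.339 mm.

9.34 mm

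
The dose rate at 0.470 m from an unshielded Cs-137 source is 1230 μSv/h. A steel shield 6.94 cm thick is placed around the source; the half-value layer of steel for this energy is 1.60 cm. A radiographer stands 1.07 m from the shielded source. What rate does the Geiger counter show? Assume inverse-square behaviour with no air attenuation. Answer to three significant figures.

Distance alone: 1230 × (0.470/1.07)² = 1230 × 0.1929 = 237.3 μSv/h.
Shield: 6.94/1.60 = 4.338 half-value layers → attenuation 2^(−4.338) = 0.04945.
Combined: 237.3 × 0.04945 = 11.73 μSv/h.

11.7 μSv/h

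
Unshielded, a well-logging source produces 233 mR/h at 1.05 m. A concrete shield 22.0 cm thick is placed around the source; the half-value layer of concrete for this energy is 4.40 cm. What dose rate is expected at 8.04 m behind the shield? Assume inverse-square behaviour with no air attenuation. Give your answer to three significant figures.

0.124 mR/h

Distance alone: 233 × (1.05/8.04)² = 233 × 0.01706 = 3.975 mR/h.
Shield: 22.0/4.40 = 5.000 half-value layers → attenuation 2^(−5.000) = 0.03125.
Combined: 3.975 × 0.03125 = 0.1242 mR/h.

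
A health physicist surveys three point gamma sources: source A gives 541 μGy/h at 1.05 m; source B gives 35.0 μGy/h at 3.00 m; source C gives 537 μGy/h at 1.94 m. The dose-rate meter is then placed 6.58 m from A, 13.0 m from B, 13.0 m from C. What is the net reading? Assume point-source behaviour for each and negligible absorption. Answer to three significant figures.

Each source contributes Iᵢ·(dᵢ/rᵢ)²; contributions add.
A: 541 × (1.05/6.58)² = 13.78 μGy/h
B: 35.0 × (3.00/13.0)² = 1.864 μGy/h
C: 537 × (1.94/13.0)² = 11.96 μGy/h
Total = 13.78 + 1.864 + 11.96 = 27.60 μGy/h.

27.6 μGy/h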